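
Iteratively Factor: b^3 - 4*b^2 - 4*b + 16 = (b - 2)*(b^2 - 2*b - 8) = (b - 2)*(b + 2)*(b - 4)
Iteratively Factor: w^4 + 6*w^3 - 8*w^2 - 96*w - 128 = (w + 4)*(w^3 + 2*w^2 - 16*w - 32) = (w + 4)^2*(w^2 - 2*w - 8) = (w - 4)*(w + 4)^2*(w + 2)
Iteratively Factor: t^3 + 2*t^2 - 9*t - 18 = (t + 2)*(t^2 - 9) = (t - 3)*(t + 2)*(t + 3)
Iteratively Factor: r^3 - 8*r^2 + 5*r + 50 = (r - 5)*(r^2 - 3*r - 10) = (r - 5)*(r + 2)*(r - 5)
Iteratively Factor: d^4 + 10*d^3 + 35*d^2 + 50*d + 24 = (d + 4)*(d^3 + 6*d^2 + 11*d + 6) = (d + 2)*(d + 4)*(d^2 + 4*d + 3) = (d + 2)*(d + 3)*(d + 4)*(d + 1)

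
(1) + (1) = 2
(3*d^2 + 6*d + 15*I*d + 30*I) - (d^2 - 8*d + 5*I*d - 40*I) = 2*d^2 + 14*d + 10*I*d + 70*I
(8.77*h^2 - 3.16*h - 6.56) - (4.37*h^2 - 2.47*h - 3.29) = 4.4*h^2 - 0.69*h - 3.27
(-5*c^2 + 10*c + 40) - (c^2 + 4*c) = -6*c^2 + 6*c + 40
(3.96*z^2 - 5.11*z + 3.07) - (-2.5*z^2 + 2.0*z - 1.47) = 6.46*z^2 - 7.11*z + 4.54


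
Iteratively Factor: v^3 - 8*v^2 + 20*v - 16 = (v - 2)*(v^2 - 6*v + 8) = (v - 4)*(v - 2)*(v - 2)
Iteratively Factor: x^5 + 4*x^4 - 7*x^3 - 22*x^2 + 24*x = (x + 4)*(x^4 - 7*x^2 + 6*x) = x*(x + 4)*(x^3 - 7*x + 6) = x*(x - 2)*(x + 4)*(x^2 + 2*x - 3) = x*(x - 2)*(x - 1)*(x + 4)*(x + 3)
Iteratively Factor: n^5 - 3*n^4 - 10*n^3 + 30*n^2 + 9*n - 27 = (n - 1)*(n^4 - 2*n^3 - 12*n^2 + 18*n + 27) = (n - 1)*(n + 1)*(n^3 - 3*n^2 - 9*n + 27) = (n - 3)*(n - 1)*(n + 1)*(n^2 - 9) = (n - 3)*(n - 1)*(n + 1)*(n + 3)*(n - 3)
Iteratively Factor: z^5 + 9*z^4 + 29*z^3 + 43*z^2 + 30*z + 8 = (z + 4)*(z^4 + 5*z^3 + 9*z^2 + 7*z + 2) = (z + 2)*(z + 4)*(z^3 + 3*z^2 + 3*z + 1) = (z + 1)*(z + 2)*(z + 4)*(z^2 + 2*z + 1) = (z + 1)^2*(z + 2)*(z + 4)*(z + 1)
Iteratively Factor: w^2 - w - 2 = (w + 1)*(w - 2)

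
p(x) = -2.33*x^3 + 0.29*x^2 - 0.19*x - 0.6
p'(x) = -6.99*x^2 + 0.58*x - 0.19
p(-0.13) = -0.57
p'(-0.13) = -0.38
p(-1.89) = 16.53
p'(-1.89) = -26.26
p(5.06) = -296.00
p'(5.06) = -176.22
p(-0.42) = -0.30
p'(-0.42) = -1.67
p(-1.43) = 7.08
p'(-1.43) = -15.31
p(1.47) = -7.65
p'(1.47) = -14.44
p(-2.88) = 58.01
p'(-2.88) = -59.84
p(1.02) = -2.96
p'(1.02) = -6.87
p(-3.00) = 65.49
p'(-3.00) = -64.84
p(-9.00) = 1723.17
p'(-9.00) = -571.60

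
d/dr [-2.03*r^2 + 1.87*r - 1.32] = 1.87 - 4.06*r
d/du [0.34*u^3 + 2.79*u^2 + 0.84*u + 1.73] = 1.02*u^2 + 5.58*u + 0.84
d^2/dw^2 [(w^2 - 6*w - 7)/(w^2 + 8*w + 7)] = -28/(w^3 + 21*w^2 + 147*w + 343)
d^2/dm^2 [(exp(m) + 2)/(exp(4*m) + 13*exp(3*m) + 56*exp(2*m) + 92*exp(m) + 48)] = (9*exp(5*m) + 121*exp(4*m) + 552*exp(3*m) + 906*exp(2*m) + 100*exp(m) - 816)*exp(m)/(exp(9*m) + 33*exp(8*m) + 465*exp(7*m) + 3647*exp(6*m) + 17394*exp(5*m) + 51756*exp(4*m) + 94888*exp(3*m) + 102240*exp(2*m) + 58752*exp(m) + 13824)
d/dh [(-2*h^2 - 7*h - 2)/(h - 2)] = 2*(-h^2 + 4*h + 8)/(h^2 - 4*h + 4)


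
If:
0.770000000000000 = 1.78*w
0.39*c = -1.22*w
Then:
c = -1.35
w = 0.43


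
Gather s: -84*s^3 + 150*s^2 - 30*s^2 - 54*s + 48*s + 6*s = -84*s^3 + 120*s^2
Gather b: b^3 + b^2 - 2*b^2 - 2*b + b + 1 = b^3 - b^2 - b + 1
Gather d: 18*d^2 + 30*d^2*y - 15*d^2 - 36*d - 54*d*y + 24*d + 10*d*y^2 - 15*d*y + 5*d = d^2*(30*y + 3) + d*(10*y^2 - 69*y - 7)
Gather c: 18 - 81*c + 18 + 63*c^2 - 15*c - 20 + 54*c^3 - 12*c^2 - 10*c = 54*c^3 + 51*c^2 - 106*c + 16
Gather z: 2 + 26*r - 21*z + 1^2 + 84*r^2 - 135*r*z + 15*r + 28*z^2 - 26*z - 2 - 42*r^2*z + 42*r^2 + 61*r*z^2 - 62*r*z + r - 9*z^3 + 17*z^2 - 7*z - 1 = 126*r^2 + 42*r - 9*z^3 + z^2*(61*r + 45) + z*(-42*r^2 - 197*r - 54)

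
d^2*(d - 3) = d^3 - 3*d^2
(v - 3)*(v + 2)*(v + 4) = v^3 + 3*v^2 - 10*v - 24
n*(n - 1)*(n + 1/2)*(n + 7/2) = n^4 + 3*n^3 - 9*n^2/4 - 7*n/4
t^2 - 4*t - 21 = (t - 7)*(t + 3)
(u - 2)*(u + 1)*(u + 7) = u^3 + 6*u^2 - 9*u - 14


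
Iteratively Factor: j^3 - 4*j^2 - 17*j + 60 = (j - 3)*(j^2 - j - 20) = (j - 5)*(j - 3)*(j + 4)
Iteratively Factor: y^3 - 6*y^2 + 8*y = (y - 2)*(y^2 - 4*y) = (y - 4)*(y - 2)*(y)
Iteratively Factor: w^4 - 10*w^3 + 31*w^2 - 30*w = (w - 5)*(w^3 - 5*w^2 + 6*w) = (w - 5)*(w - 3)*(w^2 - 2*w) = w*(w - 5)*(w - 3)*(w - 2)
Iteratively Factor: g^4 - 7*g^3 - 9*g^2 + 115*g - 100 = (g - 1)*(g^3 - 6*g^2 - 15*g + 100) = (g - 5)*(g - 1)*(g^2 - g - 20) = (g - 5)^2*(g - 1)*(g + 4)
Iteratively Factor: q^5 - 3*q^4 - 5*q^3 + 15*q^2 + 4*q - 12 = (q + 2)*(q^4 - 5*q^3 + 5*q^2 + 5*q - 6) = (q - 1)*(q + 2)*(q^3 - 4*q^2 + q + 6) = (q - 2)*(q - 1)*(q + 2)*(q^2 - 2*q - 3) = (q - 2)*(q - 1)*(q + 1)*(q + 2)*(q - 3)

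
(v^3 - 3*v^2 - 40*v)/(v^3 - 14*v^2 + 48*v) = (v + 5)/(v - 6)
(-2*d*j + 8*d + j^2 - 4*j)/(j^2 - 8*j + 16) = (-2*d + j)/(j - 4)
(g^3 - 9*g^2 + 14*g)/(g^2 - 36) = g*(g^2 - 9*g + 14)/(g^2 - 36)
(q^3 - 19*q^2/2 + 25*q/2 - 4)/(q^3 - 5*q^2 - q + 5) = (q^2 - 17*q/2 + 4)/(q^2 - 4*q - 5)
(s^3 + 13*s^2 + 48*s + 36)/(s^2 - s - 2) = (s^2 + 12*s + 36)/(s - 2)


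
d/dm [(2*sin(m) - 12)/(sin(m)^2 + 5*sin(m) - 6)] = 2*(12*sin(m) + cos(m)^2 + 23)*cos(m)/(sin(m)^2 + 5*sin(m) - 6)^2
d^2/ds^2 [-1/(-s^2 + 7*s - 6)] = 2*(-s^2 + 7*s + (2*s - 7)^2 - 6)/(s^2 - 7*s + 6)^3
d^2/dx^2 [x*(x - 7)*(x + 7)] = 6*x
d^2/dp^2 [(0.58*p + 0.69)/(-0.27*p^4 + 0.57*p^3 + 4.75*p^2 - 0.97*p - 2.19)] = (-0.507384*p^7 + 0.422172*p^6 + 6.518178*p^5 + 4.72779*p^4 - 50.568428*p^3 - 94.911948*p^2 - 22.293612*p - 13.189704)/(0.019683*p^12 - 0.124659*p^11 - 0.775656*p^10 + 4.413096*p^9 + 13.229055*p^8 - 47.122812*p^7 - 105.369553*p^6 + 103.065852*p^5 + 131.447535*p^4 - 67.831208*p^3 - 62.162712*p^2 + 13.956651*p + 10.503459)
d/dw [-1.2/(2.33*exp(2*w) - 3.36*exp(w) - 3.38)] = (5.592*exp(w) - 4.032)*exp(w)/(-2.33*exp(2*w) + 3.36*exp(w) + 3.38)^2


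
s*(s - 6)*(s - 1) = s^3 - 7*s^2 + 6*s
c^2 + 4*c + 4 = (c + 2)^2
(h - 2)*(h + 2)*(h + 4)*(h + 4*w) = h^4 + 4*h^3*w + 4*h^3 + 16*h^2*w - 4*h^2 - 16*h*w - 16*h - 64*w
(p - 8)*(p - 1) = p^2 - 9*p + 8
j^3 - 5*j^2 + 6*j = j*(j - 3)*(j - 2)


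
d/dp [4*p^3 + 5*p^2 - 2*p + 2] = 12*p^2 + 10*p - 2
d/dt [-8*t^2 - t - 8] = -16*t - 1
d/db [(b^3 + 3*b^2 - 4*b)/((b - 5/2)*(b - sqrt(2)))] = 2*(2*b*(b - sqrt(2))*(-b^2 - 3*b + 4) + b*(2*b - 5)*(-b^2 - 3*b + 4) + (b - sqrt(2))*(2*b - 5)*(3*b^2 + 6*b - 4))/((b - sqrt(2))^2*(2*b - 5)^2)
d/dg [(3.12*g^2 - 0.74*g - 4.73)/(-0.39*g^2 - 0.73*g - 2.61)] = (-2.5662*g^2 - 19.9758*g - 1.5215)/(0.1521*g^4 + 0.5694*g^3 + 2.5687*g^2 + 3.8106*g + 6.8121)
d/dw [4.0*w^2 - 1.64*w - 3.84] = 8.0*w - 1.64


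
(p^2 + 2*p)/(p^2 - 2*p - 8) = p/(p - 4)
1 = 1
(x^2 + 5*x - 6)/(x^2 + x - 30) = (x - 1)/(x - 5)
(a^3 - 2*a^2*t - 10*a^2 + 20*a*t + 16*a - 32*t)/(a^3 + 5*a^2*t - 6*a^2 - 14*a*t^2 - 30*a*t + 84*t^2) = (a^2 - 10*a + 16)/(a^2 + 7*a*t - 6*a - 42*t)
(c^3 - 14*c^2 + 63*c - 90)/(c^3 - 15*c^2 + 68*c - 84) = (c^2 - 8*c + 15)/(c^2 - 9*c + 14)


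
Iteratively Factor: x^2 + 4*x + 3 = (x + 1)*(x + 3)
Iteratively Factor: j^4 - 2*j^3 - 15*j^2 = (j)*(j^3 - 2*j^2 - 15*j) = j*(j + 3)*(j^2 - 5*j) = j*(j - 5)*(j + 3)*(j)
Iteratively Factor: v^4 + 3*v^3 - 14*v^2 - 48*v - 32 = (v + 1)*(v^3 + 2*v^2 - 16*v - 32) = (v + 1)*(v + 4)*(v^2 - 2*v - 8) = (v + 1)*(v + 2)*(v + 4)*(v - 4)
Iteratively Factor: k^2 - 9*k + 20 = (k - 4)*(k - 5)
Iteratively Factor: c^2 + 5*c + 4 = (c + 1)*(c + 4)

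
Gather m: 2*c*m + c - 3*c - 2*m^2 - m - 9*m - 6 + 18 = -2*c - 2*m^2 + m*(2*c - 10) + 12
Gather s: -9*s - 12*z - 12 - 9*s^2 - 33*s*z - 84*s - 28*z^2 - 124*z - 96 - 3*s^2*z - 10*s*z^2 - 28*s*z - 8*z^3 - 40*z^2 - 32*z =s^2*(-3*z - 9) + s*(-10*z^2 - 61*z - 93) - 8*z^3 - 68*z^2 - 168*z - 108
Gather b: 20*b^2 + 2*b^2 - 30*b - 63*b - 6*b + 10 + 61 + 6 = 22*b^2 - 99*b + 77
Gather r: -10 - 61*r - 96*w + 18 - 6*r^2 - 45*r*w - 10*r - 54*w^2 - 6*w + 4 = -6*r^2 + r*(-45*w - 71) - 54*w^2 - 102*w + 12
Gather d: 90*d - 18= 90*d - 18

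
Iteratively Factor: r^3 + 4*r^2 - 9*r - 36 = (r + 3)*(r^2 + r - 12) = (r - 3)*(r + 3)*(r + 4)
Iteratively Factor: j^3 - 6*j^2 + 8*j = (j - 4)*(j^2 - 2*j) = j*(j - 4)*(j - 2)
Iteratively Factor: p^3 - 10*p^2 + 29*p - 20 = (p - 5)*(p^2 - 5*p + 4) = (p - 5)*(p - 4)*(p - 1)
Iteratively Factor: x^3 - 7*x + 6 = (x - 1)*(x^2 + x - 6) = (x - 1)*(x + 3)*(x - 2)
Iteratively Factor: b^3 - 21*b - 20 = (b + 4)*(b^2 - 4*b - 5) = (b + 1)*(b + 4)*(b - 5)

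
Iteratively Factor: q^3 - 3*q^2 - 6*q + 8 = (q + 2)*(q^2 - 5*q + 4) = (q - 1)*(q + 2)*(q - 4)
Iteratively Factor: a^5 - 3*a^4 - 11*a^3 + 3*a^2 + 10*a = (a)*(a^4 - 3*a^3 - 11*a^2 + 3*a + 10) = a*(a + 2)*(a^3 - 5*a^2 - a + 5) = a*(a - 5)*(a + 2)*(a^2 - 1) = a*(a - 5)*(a + 1)*(a + 2)*(a - 1)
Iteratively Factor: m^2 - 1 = (m + 1)*(m - 1)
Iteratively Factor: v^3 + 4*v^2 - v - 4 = (v - 1)*(v^2 + 5*v + 4) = (v - 1)*(v + 1)*(v + 4)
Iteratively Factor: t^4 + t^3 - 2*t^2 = (t)*(t^3 + t^2 - 2*t) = t*(t - 1)*(t^2 + 2*t) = t^2*(t - 1)*(t + 2)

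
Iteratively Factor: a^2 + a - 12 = (a - 3)*(a + 4)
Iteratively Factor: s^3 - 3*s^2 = (s)*(s^2 - 3*s) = s*(s - 3)*(s)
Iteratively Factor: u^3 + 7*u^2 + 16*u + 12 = (u + 2)*(u^2 + 5*u + 6) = (u + 2)*(u + 3)*(u + 2)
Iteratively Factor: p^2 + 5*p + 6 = (p + 3)*(p + 2)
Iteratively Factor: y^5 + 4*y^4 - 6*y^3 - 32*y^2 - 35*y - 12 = (y + 1)*(y^4 + 3*y^3 - 9*y^2 - 23*y - 12) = (y - 3)*(y + 1)*(y^3 + 6*y^2 + 9*y + 4) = (y - 3)*(y + 1)^2*(y^2 + 5*y + 4) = (y - 3)*(y + 1)^3*(y + 4)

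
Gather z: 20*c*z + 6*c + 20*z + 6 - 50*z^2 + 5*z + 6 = 6*c - 50*z^2 + z*(20*c + 25) + 12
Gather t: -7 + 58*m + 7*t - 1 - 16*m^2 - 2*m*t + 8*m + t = -16*m^2 + 66*m + t*(8 - 2*m) - 8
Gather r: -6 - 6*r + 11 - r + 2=7 - 7*r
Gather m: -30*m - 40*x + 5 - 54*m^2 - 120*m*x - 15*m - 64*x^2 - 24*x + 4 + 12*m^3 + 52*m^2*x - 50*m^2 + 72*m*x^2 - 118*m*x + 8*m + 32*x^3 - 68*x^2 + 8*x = 12*m^3 + m^2*(52*x - 104) + m*(72*x^2 - 238*x - 37) + 32*x^3 - 132*x^2 - 56*x + 9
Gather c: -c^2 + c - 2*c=-c^2 - c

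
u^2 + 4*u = u*(u + 4)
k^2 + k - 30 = (k - 5)*(k + 6)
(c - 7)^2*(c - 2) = c^3 - 16*c^2 + 77*c - 98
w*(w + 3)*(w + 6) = w^3 + 9*w^2 + 18*w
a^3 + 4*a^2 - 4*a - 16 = (a - 2)*(a + 2)*(a + 4)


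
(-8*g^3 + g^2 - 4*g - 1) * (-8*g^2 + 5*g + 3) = 64*g^5 - 48*g^4 + 13*g^3 - 9*g^2 - 17*g - 3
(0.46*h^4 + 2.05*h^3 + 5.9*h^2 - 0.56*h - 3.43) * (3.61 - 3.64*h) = -1.6744*h^5 - 5.8014*h^4 - 14.0755*h^3 + 23.3374*h^2 + 10.4636*h - 12.3823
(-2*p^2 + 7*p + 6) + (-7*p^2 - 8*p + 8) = -9*p^2 - p + 14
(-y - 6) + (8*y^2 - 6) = 8*y^2 - y - 12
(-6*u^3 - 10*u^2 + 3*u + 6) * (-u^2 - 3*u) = 6*u^5 + 28*u^4 + 27*u^3 - 15*u^2 - 18*u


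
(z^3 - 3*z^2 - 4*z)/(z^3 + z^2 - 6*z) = (z^2 - 3*z - 4)/(z^2 + z - 6)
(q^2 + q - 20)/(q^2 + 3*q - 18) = (q^2 + q - 20)/(q^2 + 3*q - 18)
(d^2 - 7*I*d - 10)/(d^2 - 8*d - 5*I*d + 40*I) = (d - 2*I)/(d - 8)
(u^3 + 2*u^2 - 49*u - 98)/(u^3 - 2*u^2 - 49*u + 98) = (u + 2)/(u - 2)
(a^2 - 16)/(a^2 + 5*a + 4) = (a - 4)/(a + 1)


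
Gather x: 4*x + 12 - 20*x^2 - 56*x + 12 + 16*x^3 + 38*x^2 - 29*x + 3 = 16*x^3 + 18*x^2 - 81*x + 27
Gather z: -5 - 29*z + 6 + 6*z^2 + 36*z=6*z^2 + 7*z + 1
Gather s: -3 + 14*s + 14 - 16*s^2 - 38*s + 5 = -16*s^2 - 24*s + 16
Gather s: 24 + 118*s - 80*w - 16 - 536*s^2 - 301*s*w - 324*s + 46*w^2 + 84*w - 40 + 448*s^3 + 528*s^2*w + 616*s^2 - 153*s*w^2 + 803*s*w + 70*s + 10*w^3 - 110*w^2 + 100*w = 448*s^3 + s^2*(528*w + 80) + s*(-153*w^2 + 502*w - 136) + 10*w^3 - 64*w^2 + 104*w - 32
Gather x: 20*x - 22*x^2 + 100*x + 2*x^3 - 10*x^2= 2*x^3 - 32*x^2 + 120*x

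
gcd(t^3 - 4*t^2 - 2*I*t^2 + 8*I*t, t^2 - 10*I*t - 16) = t - 2*I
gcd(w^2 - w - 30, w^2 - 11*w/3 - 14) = w - 6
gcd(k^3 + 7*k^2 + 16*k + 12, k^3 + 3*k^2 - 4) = k^2 + 4*k + 4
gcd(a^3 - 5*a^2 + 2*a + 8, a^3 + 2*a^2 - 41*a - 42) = a + 1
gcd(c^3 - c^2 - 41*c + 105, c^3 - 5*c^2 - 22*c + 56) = 1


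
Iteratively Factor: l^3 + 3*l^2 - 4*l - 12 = (l + 3)*(l^2 - 4) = (l + 2)*(l + 3)*(l - 2)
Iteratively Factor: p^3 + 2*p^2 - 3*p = (p + 3)*(p^2 - p) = (p - 1)*(p + 3)*(p)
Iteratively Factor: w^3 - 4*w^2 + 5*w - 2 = (w - 1)*(w^2 - 3*w + 2) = (w - 2)*(w - 1)*(w - 1)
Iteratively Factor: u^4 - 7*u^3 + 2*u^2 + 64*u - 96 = (u - 4)*(u^3 - 3*u^2 - 10*u + 24) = (u - 4)*(u - 2)*(u^2 - u - 12) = (u - 4)^2*(u - 2)*(u + 3)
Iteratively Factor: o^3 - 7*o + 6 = (o + 3)*(o^2 - 3*o + 2) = (o - 1)*(o + 3)*(o - 2)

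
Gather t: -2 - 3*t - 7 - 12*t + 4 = -15*t - 5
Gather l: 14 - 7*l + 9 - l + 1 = 24 - 8*l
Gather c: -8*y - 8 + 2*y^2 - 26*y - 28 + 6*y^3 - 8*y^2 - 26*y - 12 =6*y^3 - 6*y^2 - 60*y - 48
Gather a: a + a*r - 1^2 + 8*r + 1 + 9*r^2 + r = a*(r + 1) + 9*r^2 + 9*r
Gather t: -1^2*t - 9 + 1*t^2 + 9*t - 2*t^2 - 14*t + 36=-t^2 - 6*t + 27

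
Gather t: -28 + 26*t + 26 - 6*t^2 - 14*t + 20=-6*t^2 + 12*t + 18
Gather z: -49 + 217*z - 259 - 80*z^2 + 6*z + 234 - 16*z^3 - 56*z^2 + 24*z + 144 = -16*z^3 - 136*z^2 + 247*z + 70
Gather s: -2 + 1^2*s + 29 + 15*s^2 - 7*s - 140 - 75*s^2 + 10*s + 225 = -60*s^2 + 4*s + 112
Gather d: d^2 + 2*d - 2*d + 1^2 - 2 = d^2 - 1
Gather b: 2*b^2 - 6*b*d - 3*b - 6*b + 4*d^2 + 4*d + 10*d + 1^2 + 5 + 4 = 2*b^2 + b*(-6*d - 9) + 4*d^2 + 14*d + 10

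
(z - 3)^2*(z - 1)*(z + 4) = z^4 - 3*z^3 - 13*z^2 + 51*z - 36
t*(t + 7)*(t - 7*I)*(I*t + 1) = I*t^4 + 8*t^3 + 7*I*t^3 + 56*t^2 - 7*I*t^2 - 49*I*t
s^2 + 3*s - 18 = (s - 3)*(s + 6)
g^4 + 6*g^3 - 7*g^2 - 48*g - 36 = (g - 3)*(g + 1)*(g + 2)*(g + 6)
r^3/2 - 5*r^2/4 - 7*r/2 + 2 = (r/2 + 1)*(r - 4)*(r - 1/2)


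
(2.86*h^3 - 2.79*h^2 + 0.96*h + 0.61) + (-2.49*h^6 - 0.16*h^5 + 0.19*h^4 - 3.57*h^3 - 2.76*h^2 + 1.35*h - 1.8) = -2.49*h^6 - 0.16*h^5 + 0.19*h^4 - 0.71*h^3 - 5.55*h^2 + 2.31*h - 1.19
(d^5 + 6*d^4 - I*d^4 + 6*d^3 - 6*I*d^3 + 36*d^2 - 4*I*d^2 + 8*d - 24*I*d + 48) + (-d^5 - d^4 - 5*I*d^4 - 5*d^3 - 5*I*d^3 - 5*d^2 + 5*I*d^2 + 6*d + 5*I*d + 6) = 5*d^4 - 6*I*d^4 + d^3 - 11*I*d^3 + 31*d^2 + I*d^2 + 14*d - 19*I*d + 54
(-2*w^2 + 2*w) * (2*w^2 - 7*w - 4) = -4*w^4 + 18*w^3 - 6*w^2 - 8*w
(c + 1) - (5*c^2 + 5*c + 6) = -5*c^2 - 4*c - 5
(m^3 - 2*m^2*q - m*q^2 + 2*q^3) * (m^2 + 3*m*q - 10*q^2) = m^5 + m^4*q - 17*m^3*q^2 + 19*m^2*q^3 + 16*m*q^4 - 20*q^5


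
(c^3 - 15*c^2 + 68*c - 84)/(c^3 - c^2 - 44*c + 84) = (c - 7)/(c + 7)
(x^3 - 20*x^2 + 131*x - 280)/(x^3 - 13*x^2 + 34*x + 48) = (x^2 - 12*x + 35)/(x^2 - 5*x - 6)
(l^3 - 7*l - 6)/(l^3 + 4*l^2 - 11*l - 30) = (l + 1)/(l + 5)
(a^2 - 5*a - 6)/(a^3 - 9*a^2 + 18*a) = (a + 1)/(a*(a - 3))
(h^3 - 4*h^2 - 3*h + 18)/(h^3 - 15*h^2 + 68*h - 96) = (h^2 - h - 6)/(h^2 - 12*h + 32)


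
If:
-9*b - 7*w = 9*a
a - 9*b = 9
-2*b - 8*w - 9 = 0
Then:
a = 1089/706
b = -585/706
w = -324/353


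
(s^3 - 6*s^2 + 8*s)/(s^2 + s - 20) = s*(s - 2)/(s + 5)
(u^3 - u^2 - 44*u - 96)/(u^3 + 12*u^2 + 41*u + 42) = (u^2 - 4*u - 32)/(u^2 + 9*u + 14)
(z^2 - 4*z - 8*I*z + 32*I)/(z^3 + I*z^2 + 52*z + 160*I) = (z - 4)/(z^2 + 9*I*z - 20)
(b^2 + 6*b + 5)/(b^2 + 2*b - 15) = (b + 1)/(b - 3)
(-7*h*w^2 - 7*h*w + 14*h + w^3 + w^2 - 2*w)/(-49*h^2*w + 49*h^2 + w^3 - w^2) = (w + 2)/(7*h + w)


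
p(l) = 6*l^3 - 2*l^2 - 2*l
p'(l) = 18*l^2 - 4*l - 2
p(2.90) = 123.71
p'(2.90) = 137.78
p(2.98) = 135.06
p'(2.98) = 145.93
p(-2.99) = -172.29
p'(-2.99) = 170.88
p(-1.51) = -22.20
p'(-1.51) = 45.08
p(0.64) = -0.53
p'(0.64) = 2.81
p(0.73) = -0.19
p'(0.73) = 4.67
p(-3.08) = -188.12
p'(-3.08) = 181.08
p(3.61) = 248.99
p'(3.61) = 218.14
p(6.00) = 1212.00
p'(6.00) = 622.00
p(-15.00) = -20670.00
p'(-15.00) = 4108.00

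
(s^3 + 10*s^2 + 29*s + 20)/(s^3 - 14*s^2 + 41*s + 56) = (s^2 + 9*s + 20)/(s^2 - 15*s + 56)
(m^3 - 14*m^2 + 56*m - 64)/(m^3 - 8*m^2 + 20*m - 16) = (m - 8)/(m - 2)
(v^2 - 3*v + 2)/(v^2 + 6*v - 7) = (v - 2)/(v + 7)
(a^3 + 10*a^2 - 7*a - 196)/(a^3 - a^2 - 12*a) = (a^2 + 14*a + 49)/(a*(a + 3))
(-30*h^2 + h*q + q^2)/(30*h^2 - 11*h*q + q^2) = (6*h + q)/(-6*h + q)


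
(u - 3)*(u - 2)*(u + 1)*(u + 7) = u^4 + 3*u^3 - 27*u^2 + 13*u + 42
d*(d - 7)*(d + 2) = d^3 - 5*d^2 - 14*d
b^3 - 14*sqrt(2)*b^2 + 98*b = b*(b - 7*sqrt(2))^2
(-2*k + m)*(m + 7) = -2*k*m - 14*k + m^2 + 7*m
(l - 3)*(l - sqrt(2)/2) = l^2 - 3*l - sqrt(2)*l/2 + 3*sqrt(2)/2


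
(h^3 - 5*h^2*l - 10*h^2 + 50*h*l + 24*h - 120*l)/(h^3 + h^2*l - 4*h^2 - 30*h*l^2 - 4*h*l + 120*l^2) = (h - 6)/(h + 6*l)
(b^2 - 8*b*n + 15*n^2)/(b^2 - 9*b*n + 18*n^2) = (b - 5*n)/(b - 6*n)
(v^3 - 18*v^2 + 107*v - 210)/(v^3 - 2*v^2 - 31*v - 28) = (v^2 - 11*v + 30)/(v^2 + 5*v + 4)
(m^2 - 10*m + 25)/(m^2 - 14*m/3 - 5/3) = 3*(m - 5)/(3*m + 1)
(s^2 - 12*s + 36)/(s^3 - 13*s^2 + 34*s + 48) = (s - 6)/(s^2 - 7*s - 8)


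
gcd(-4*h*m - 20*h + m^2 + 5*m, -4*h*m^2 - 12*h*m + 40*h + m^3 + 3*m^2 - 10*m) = 4*h*m + 20*h - m^2 - 5*m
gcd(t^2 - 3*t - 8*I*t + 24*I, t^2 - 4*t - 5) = 1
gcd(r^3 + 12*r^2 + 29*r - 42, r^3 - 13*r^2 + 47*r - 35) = r - 1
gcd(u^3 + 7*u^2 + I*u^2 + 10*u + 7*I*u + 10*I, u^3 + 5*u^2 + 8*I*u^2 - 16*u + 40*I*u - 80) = u + 5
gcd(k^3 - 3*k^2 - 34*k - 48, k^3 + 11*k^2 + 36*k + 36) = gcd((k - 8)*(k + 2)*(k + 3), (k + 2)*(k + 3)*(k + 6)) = k^2 + 5*k + 6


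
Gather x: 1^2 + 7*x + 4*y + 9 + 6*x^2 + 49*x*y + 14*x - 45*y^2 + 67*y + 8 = 6*x^2 + x*(49*y + 21) - 45*y^2 + 71*y + 18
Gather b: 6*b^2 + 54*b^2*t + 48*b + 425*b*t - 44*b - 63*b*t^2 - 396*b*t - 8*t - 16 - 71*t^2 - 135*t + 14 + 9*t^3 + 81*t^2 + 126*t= b^2*(54*t + 6) + b*(-63*t^2 + 29*t + 4) + 9*t^3 + 10*t^2 - 17*t - 2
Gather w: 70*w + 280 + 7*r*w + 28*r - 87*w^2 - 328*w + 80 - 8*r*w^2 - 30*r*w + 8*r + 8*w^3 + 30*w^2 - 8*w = 36*r + 8*w^3 + w^2*(-8*r - 57) + w*(-23*r - 266) + 360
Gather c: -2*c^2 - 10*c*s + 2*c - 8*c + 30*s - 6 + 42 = -2*c^2 + c*(-10*s - 6) + 30*s + 36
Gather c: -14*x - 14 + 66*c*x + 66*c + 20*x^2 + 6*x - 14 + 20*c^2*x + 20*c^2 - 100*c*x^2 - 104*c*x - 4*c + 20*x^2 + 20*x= c^2*(20*x + 20) + c*(-100*x^2 - 38*x + 62) + 40*x^2 + 12*x - 28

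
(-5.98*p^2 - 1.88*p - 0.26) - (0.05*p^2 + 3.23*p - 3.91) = -6.03*p^2 - 5.11*p + 3.65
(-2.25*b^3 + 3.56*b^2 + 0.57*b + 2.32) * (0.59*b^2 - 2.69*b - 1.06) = -1.3275*b^5 + 8.1529*b^4 - 6.8551*b^3 - 3.9381*b^2 - 6.845*b - 2.4592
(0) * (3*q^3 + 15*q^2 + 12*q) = 0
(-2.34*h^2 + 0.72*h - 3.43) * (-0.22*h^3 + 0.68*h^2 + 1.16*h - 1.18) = 0.5148*h^5 - 1.7496*h^4 - 1.4702*h^3 + 1.264*h^2 - 4.8284*h + 4.0474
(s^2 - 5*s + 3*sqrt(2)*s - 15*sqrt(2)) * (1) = s^2 - 5*s + 3*sqrt(2)*s - 15*sqrt(2)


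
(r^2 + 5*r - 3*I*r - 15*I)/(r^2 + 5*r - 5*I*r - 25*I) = (r - 3*I)/(r - 5*I)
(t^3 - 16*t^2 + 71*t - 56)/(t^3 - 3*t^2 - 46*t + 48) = (t - 7)/(t + 6)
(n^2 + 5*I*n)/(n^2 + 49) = n*(n + 5*I)/(n^2 + 49)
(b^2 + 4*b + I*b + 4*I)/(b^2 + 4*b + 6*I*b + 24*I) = (b + I)/(b + 6*I)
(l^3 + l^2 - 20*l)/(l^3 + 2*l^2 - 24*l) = (l + 5)/(l + 6)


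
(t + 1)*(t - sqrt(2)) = t^2 - sqrt(2)*t + t - sqrt(2)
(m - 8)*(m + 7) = m^2 - m - 56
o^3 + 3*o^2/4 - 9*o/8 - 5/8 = (o - 1)*(o + 1/2)*(o + 5/4)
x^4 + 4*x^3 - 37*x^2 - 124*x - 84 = (x - 6)*(x + 1)*(x + 2)*(x + 7)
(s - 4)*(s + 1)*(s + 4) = s^3 + s^2 - 16*s - 16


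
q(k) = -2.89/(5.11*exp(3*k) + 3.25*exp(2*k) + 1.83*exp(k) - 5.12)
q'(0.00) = 2.66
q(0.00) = -0.57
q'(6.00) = 0.00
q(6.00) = 0.00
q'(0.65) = 0.18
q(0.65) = -0.06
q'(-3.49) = 0.01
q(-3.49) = 0.57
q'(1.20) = 0.04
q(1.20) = -0.01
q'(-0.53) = 5.31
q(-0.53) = 1.54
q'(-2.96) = 0.01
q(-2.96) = 0.58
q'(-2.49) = 0.02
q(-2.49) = 0.58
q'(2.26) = 0.00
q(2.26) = -0.00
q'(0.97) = 0.07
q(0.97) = -0.02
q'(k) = -2.89*(-15.33*exp(3*k) - 6.5*exp(2*k) - 1.83*exp(k))/(5.11*exp(3*k) + 3.25*exp(2*k) + 1.83*exp(k) - 5.12)^2 = (44.3037*exp(2*k) + 18.785*exp(k) + 5.2887)*exp(k)/(5.11*exp(3*k) + 3.25*exp(2*k) + 1.83*exp(k) - 5.12)^2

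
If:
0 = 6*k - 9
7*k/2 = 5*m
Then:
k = 3/2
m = 21/20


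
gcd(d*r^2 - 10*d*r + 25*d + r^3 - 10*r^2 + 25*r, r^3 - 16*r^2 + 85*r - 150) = r^2 - 10*r + 25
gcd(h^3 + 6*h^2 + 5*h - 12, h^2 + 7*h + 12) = h^2 + 7*h + 12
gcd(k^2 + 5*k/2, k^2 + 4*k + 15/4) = k + 5/2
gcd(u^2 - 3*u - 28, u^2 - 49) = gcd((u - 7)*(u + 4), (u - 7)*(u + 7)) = u - 7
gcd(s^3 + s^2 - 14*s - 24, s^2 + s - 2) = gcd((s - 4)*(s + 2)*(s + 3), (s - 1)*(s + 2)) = s + 2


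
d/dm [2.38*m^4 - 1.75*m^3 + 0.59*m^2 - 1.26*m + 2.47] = 9.52*m^3 - 5.25*m^2 + 1.18*m - 1.26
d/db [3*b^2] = 6*b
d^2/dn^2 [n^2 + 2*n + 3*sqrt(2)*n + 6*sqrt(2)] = 2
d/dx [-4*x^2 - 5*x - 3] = -8*x - 5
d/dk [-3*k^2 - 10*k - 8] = -6*k - 10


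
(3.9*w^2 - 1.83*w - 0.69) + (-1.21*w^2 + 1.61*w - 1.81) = 2.69*w^2 - 0.22*w - 2.5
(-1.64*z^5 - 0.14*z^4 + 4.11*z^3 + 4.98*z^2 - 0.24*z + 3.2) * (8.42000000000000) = -13.8088*z^5 - 1.1788*z^4 + 34.6062*z^3 + 41.9316*z^2 - 2.0208*z + 26.944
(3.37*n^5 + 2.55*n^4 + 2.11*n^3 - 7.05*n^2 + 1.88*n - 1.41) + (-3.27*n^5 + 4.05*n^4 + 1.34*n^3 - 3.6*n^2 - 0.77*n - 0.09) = 0.1*n^5 + 6.6*n^4 + 3.45*n^3 - 10.65*n^2 + 1.11*n - 1.5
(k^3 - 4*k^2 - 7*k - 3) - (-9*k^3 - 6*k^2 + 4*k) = 10*k^3 + 2*k^2 - 11*k - 3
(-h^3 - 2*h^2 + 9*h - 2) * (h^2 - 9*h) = -h^5 + 7*h^4 + 27*h^3 - 83*h^2 + 18*h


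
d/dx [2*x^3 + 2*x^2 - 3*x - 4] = 6*x^2 + 4*x - 3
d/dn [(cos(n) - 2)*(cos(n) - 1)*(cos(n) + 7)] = (-3*cos(n)^2 - 8*cos(n) + 19)*sin(n)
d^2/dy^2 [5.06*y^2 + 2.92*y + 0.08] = 10.1200000000000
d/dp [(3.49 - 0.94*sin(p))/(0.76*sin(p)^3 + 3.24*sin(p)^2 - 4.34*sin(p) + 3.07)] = (1.4288*sin(p)^3 - 4.9116*sin(p)^2 - 22.6152*sin(p) + 12.2608)*cos(p)/(0.5776*sin(p)^6 + 4.9248*sin(p)^5 + 3.9008*sin(p)^4 - 23.4568*sin(p)^3 + 38.7292*sin(p)^2 - 26.6476*sin(p) + 9.4249)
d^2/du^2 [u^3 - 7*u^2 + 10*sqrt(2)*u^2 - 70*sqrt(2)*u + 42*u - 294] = 6*u - 14 + 20*sqrt(2)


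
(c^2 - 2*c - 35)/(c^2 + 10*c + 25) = (c - 7)/(c + 5)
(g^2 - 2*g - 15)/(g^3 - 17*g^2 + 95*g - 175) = (g + 3)/(g^2 - 12*g + 35)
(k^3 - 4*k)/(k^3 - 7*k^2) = (k^2 - 4)/(k*(k - 7))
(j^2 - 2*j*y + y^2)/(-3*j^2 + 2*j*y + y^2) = (-j + y)/(3*j + y)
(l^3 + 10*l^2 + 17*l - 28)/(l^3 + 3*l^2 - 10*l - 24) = (l^2 + 6*l - 7)/(l^2 - l - 6)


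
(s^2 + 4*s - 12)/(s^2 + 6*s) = (s - 2)/s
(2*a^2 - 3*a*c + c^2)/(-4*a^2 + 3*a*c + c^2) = (-2*a + c)/(4*a + c)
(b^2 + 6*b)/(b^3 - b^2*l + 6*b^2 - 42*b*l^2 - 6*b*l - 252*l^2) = b/(b^2 - b*l - 42*l^2)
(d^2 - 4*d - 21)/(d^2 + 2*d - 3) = (d - 7)/(d - 1)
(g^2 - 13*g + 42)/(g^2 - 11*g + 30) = (g - 7)/(g - 5)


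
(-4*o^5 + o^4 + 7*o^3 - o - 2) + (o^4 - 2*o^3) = -4*o^5 + 2*o^4 + 5*o^3 - o - 2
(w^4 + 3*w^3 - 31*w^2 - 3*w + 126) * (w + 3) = w^5 + 6*w^4 - 22*w^3 - 96*w^2 + 117*w + 378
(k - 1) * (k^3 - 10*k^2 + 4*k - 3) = k^4 - 11*k^3 + 14*k^2 - 7*k + 3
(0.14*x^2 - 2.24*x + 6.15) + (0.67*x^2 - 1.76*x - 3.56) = 0.81*x^2 - 4.0*x + 2.59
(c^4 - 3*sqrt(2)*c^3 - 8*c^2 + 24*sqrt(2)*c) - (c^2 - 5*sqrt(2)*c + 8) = c^4 - 3*sqrt(2)*c^3 - 9*c^2 + 29*sqrt(2)*c - 8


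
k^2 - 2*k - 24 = (k - 6)*(k + 4)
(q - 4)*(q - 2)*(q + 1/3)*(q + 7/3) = q^4 - 10*q^3/3 - 65*q^2/9 + 50*q/3 + 56/9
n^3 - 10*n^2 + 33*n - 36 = (n - 4)*(n - 3)^2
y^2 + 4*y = y*(y + 4)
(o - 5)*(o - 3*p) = o^2 - 3*o*p - 5*o + 15*p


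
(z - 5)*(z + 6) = z^2 + z - 30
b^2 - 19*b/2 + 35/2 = (b - 7)*(b - 5/2)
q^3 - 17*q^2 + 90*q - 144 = (q - 8)*(q - 6)*(q - 3)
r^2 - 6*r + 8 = (r - 4)*(r - 2)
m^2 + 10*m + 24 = (m + 4)*(m + 6)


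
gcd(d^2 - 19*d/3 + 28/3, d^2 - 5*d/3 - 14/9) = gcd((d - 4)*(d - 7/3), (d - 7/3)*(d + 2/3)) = d - 7/3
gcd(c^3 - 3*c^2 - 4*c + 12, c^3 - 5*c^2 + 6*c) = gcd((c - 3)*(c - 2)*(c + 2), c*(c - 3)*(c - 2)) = c^2 - 5*c + 6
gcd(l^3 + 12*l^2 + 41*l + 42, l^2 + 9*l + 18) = l + 3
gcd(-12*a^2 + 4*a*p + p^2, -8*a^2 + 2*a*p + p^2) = -2*a + p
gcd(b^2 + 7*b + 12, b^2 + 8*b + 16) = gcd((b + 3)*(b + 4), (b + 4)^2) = b + 4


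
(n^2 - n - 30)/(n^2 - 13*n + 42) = (n + 5)/(n - 7)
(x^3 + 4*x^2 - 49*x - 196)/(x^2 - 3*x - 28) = x + 7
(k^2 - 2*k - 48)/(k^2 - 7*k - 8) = (k + 6)/(k + 1)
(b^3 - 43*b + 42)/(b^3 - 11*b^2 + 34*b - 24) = (b + 7)/(b - 4)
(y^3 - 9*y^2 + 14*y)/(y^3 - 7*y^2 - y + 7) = y*(y - 2)/(y^2 - 1)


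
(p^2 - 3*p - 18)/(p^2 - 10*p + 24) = (p + 3)/(p - 4)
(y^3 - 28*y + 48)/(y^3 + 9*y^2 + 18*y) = (y^2 - 6*y + 8)/(y*(y + 3))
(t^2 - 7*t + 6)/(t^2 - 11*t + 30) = (t - 1)/(t - 5)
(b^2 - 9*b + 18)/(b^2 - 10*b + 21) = (b - 6)/(b - 7)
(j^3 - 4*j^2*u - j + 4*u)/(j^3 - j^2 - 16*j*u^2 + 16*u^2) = (j + 1)/(j + 4*u)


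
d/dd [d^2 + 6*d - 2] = 2*d + 6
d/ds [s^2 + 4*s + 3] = 2*s + 4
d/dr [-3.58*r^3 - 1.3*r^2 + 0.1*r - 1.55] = -10.74*r^2 - 2.6*r + 0.1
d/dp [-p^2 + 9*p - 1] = 9 - 2*p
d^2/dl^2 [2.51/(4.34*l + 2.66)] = 94.554712/(4.34*l + 2.66)^3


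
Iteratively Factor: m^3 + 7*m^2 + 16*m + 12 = (m + 2)*(m^2 + 5*m + 6) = (m + 2)^2*(m + 3)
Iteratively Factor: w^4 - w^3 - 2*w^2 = (w - 2)*(w^3 + w^2) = w*(w - 2)*(w^2 + w) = w*(w - 2)*(w + 1)*(w)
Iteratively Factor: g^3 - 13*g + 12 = (g - 1)*(g^2 + g - 12) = (g - 1)*(g + 4)*(g - 3)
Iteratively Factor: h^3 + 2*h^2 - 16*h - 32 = (h + 4)*(h^2 - 2*h - 8) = (h + 2)*(h + 4)*(h - 4)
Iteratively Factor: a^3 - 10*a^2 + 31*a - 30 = (a - 3)*(a^2 - 7*a + 10) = (a - 3)*(a - 2)*(a - 5)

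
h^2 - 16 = (h - 4)*(h + 4)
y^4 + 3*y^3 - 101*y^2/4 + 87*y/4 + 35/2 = (y - 5/2)*(y - 2)*(y + 1/2)*(y + 7)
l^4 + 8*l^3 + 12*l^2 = l^2*(l + 2)*(l + 6)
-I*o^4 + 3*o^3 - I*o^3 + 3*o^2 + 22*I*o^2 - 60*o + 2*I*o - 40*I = (o - 4)*(o + 5)*(o + 2*I)*(-I*o + 1)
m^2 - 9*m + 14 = (m - 7)*(m - 2)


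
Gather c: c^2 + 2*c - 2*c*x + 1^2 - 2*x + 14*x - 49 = c^2 + c*(2 - 2*x) + 12*x - 48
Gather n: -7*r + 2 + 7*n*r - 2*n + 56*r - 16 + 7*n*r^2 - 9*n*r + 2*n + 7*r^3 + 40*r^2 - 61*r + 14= n*(7*r^2 - 2*r) + 7*r^3 + 40*r^2 - 12*r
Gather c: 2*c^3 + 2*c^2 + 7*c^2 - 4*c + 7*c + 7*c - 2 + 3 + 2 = 2*c^3 + 9*c^2 + 10*c + 3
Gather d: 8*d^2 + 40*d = 8*d^2 + 40*d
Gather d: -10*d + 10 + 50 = 60 - 10*d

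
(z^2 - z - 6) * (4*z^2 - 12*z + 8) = 4*z^4 - 16*z^3 - 4*z^2 + 64*z - 48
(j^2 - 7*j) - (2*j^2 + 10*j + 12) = -j^2 - 17*j - 12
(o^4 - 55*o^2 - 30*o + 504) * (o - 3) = o^5 - 3*o^4 - 55*o^3 + 135*o^2 + 594*o - 1512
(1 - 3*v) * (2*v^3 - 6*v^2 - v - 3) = -6*v^4 + 20*v^3 - 3*v^2 + 8*v - 3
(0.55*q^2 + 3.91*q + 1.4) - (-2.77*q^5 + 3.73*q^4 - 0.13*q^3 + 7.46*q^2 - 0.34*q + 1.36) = 2.77*q^5 - 3.73*q^4 + 0.13*q^3 - 6.91*q^2 + 4.25*q + 0.0399999999999998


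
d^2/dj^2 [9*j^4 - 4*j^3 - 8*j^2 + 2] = 108*j^2 - 24*j - 16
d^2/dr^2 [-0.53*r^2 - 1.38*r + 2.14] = -1.06000000000000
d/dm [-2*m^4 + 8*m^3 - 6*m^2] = 4*m*(-2*m^2 + 6*m - 3)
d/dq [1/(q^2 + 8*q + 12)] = 2*(-q - 4)/(q^2 + 8*q + 12)^2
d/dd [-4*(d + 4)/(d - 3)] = 28/(d - 3)^2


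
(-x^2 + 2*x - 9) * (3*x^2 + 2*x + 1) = -3*x^4 + 4*x^3 - 24*x^2 - 16*x - 9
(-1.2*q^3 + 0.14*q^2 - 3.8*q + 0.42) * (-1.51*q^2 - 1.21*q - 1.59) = 1.812*q^5 + 1.2406*q^4 + 7.4766*q^3 + 3.7412*q^2 + 5.5338*q - 0.6678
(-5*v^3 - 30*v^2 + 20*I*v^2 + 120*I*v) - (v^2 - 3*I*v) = -5*v^3 - 31*v^2 + 20*I*v^2 + 123*I*v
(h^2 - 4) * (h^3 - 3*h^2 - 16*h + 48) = h^5 - 3*h^4 - 20*h^3 + 60*h^2 + 64*h - 192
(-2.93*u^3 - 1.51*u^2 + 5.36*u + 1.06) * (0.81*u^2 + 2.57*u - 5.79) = -2.3733*u^5 - 8.7532*u^4 + 17.4256*u^3 + 23.3767*u^2 - 28.3102*u - 6.1374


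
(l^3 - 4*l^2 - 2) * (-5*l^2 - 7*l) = -5*l^5 + 13*l^4 + 28*l^3 + 10*l^2 + 14*l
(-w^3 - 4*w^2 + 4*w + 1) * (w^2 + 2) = -w^5 - 4*w^4 + 2*w^3 - 7*w^2 + 8*w + 2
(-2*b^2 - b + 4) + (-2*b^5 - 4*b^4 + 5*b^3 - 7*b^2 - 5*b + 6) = -2*b^5 - 4*b^4 + 5*b^3 - 9*b^2 - 6*b + 10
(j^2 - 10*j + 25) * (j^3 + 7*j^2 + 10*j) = j^5 - 3*j^4 - 35*j^3 + 75*j^2 + 250*j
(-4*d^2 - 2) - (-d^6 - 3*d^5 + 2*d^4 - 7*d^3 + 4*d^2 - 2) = d^6 + 3*d^5 - 2*d^4 + 7*d^3 - 8*d^2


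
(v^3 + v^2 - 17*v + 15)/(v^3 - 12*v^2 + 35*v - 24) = (v + 5)/(v - 8)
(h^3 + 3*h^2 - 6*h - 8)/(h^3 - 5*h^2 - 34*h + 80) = (h^2 + 5*h + 4)/(h^2 - 3*h - 40)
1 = 1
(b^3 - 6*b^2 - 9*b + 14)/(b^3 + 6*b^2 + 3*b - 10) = (b - 7)/(b + 5)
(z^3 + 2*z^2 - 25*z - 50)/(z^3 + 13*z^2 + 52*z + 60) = (z - 5)/(z + 6)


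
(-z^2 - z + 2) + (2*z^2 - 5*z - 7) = z^2 - 6*z - 5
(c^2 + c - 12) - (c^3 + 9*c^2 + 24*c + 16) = -c^3 - 8*c^2 - 23*c - 28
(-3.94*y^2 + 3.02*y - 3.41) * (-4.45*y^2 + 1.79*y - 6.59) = 17.533*y^4 - 20.4916*y^3 + 46.5449*y^2 - 26.0057*y + 22.4719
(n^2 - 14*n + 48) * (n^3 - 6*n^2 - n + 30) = n^5 - 20*n^4 + 131*n^3 - 244*n^2 - 468*n + 1440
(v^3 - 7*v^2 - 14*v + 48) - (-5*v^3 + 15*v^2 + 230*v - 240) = 6*v^3 - 22*v^2 - 244*v + 288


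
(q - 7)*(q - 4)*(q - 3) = q^3 - 14*q^2 + 61*q - 84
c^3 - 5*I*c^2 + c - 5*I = (c - 5*I)*(c - I)*(c + I)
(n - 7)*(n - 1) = n^2 - 8*n + 7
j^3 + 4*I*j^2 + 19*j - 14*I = (j - 2*I)*(j - I)*(j + 7*I)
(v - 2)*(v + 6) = v^2 + 4*v - 12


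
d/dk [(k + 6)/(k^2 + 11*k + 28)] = (k^2 + 11*k - (k + 6)*(2*k + 11) + 28)/(k^2 + 11*k + 28)^2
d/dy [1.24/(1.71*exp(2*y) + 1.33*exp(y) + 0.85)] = (-4.2408*exp(y) - 1.6492)*exp(y)/(1.71*exp(2*y) + 1.33*exp(y) + 0.85)^2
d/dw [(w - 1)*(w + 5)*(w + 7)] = 3*w^2 + 22*w + 23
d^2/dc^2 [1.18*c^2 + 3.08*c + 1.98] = 2.36000000000000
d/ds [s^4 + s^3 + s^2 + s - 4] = 4*s^3 + 3*s^2 + 2*s + 1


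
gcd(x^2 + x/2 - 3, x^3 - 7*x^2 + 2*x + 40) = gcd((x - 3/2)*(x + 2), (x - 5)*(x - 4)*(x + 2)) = x + 2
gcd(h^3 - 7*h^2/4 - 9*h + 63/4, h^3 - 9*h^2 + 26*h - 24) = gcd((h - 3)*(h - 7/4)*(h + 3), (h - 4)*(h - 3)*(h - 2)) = h - 3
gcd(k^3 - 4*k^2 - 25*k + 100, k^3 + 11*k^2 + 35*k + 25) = k + 5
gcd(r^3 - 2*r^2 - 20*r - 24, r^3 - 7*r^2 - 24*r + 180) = r - 6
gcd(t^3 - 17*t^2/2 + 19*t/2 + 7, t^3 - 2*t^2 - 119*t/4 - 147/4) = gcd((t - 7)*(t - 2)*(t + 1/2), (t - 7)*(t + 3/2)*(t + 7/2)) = t - 7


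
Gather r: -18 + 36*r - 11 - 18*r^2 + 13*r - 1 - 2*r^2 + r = -20*r^2 + 50*r - 30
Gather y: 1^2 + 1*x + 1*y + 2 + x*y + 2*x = 3*x + y*(x + 1) + 3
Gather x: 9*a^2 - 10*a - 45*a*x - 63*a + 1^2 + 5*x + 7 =9*a^2 - 73*a + x*(5 - 45*a) + 8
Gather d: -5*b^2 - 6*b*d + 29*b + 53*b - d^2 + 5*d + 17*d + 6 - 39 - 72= -5*b^2 + 82*b - d^2 + d*(22 - 6*b) - 105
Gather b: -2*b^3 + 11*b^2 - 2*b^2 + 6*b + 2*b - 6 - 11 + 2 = -2*b^3 + 9*b^2 + 8*b - 15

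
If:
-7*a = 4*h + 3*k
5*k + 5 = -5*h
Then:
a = k/7 + 4/7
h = -k - 1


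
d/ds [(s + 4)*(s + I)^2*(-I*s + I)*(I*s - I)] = (s - 1)*(s + I)*(2*(s - 1)*(s + 4) + (s - 1)*(s + I) + 2*(s + 4)*(s + I))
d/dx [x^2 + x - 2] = 2*x + 1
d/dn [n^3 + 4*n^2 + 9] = n*(3*n + 8)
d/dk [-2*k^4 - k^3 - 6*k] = -8*k^3 - 3*k^2 - 6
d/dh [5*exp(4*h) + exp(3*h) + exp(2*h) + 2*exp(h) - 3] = (20*exp(3*h) + 3*exp(2*h) + 2*exp(h) + 2)*exp(h)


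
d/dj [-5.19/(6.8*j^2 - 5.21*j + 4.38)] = (70.584*j - 27.0399)/(6.8*j^2 - 5.21*j + 4.38)^2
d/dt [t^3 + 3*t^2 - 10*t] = 3*t^2 + 6*t - 10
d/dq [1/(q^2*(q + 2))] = (-3*q - 4)/(q^3*(q^2 + 4*q + 4))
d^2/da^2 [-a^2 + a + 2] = -2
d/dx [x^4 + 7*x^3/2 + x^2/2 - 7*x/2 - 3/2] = 4*x^3 + 21*x^2/2 + x - 7/2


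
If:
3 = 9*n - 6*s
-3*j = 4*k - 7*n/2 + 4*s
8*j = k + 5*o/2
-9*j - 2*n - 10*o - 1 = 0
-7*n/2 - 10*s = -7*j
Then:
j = -8/1691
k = 2271/6764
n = 454/1691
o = -133/890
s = -329/3382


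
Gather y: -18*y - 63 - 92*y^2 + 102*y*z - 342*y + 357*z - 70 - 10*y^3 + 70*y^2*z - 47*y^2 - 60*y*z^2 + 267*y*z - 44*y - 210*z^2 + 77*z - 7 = -10*y^3 + y^2*(70*z - 139) + y*(-60*z^2 + 369*z - 404) - 210*z^2 + 434*z - 140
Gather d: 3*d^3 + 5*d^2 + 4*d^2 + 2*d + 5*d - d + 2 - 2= 3*d^3 + 9*d^2 + 6*d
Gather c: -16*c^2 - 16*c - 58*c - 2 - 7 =-16*c^2 - 74*c - 9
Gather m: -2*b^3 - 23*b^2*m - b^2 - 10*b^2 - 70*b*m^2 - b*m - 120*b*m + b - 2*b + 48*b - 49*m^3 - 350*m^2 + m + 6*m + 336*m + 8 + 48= -2*b^3 - 11*b^2 + 47*b - 49*m^3 + m^2*(-70*b - 350) + m*(-23*b^2 - 121*b + 343) + 56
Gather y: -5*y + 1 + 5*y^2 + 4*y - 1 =5*y^2 - y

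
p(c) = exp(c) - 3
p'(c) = exp(c)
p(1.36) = 0.90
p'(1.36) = 3.90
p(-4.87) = -2.99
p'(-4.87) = 0.01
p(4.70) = 106.95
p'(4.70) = 109.95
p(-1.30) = -2.73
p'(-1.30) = 0.27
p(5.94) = 376.93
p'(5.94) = 379.93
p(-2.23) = -2.89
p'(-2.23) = 0.11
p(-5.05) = -2.99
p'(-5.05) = 0.01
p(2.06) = 4.85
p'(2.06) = 7.85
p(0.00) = -2.00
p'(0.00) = 1.00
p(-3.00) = -2.95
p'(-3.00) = 0.05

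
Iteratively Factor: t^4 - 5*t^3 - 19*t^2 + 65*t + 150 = (t - 5)*(t^3 - 19*t - 30) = (t - 5)^2*(t^2 + 5*t + 6) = (t - 5)^2*(t + 2)*(t + 3)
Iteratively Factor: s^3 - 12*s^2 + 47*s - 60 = (s - 4)*(s^2 - 8*s + 15) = (s - 5)*(s - 4)*(s - 3)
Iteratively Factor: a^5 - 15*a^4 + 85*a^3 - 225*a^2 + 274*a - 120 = (a - 5)*(a^4 - 10*a^3 + 35*a^2 - 50*a + 24) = (a - 5)*(a - 2)*(a^3 - 8*a^2 + 19*a - 12) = (a - 5)*(a - 3)*(a - 2)*(a^2 - 5*a + 4) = (a - 5)*(a - 3)*(a - 2)*(a - 1)*(a - 4)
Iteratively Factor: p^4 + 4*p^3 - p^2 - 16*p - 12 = (p + 3)*(p^3 + p^2 - 4*p - 4) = (p - 2)*(p + 3)*(p^2 + 3*p + 2) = (p - 2)*(p + 1)*(p + 3)*(p + 2)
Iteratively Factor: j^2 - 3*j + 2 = (j - 2)*(j - 1)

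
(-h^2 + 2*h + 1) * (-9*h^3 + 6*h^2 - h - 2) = 9*h^5 - 24*h^4 + 4*h^3 + 6*h^2 - 5*h - 2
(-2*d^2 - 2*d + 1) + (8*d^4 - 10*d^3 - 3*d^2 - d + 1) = 8*d^4 - 10*d^3 - 5*d^2 - 3*d + 2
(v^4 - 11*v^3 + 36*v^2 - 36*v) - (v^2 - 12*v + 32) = v^4 - 11*v^3 + 35*v^2 - 24*v - 32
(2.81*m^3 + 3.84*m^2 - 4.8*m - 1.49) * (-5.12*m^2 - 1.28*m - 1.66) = -14.3872*m^5 - 23.2576*m^4 + 14.9962*m^3 + 7.3984*m^2 + 9.8752*m + 2.4734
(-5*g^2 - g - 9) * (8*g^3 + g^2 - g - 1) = -40*g^5 - 13*g^4 - 68*g^3 - 3*g^2 + 10*g + 9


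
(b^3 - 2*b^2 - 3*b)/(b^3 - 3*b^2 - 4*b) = (b - 3)/(b - 4)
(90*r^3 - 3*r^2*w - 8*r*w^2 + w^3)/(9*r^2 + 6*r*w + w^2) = (30*r^2 - 11*r*w + w^2)/(3*r + w)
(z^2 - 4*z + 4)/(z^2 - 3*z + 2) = (z - 2)/(z - 1)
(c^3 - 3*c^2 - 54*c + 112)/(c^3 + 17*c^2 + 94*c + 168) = (c^2 - 10*c + 16)/(c^2 + 10*c + 24)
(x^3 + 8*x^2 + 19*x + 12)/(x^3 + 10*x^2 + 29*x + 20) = (x + 3)/(x + 5)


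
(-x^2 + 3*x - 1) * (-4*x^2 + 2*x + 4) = 4*x^4 - 14*x^3 + 6*x^2 + 10*x - 4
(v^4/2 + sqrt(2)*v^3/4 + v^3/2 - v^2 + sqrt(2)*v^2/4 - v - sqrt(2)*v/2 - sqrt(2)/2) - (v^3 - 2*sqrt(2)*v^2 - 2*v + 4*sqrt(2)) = v^4/2 - v^3/2 + sqrt(2)*v^3/4 - v^2 + 9*sqrt(2)*v^2/4 - sqrt(2)*v/2 + v - 9*sqrt(2)/2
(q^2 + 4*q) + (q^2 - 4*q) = 2*q^2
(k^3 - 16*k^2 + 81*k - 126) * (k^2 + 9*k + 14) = k^5 - 7*k^4 - 49*k^3 + 379*k^2 - 1764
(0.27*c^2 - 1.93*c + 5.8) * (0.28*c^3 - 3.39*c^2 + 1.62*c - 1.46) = 0.0756*c^5 - 1.4557*c^4 + 8.6041*c^3 - 23.1828*c^2 + 12.2138*c - 8.468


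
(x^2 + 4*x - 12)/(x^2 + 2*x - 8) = (x + 6)/(x + 4)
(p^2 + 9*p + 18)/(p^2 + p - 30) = (p + 3)/(p - 5)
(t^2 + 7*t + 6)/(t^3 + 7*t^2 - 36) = (t + 1)/(t^2 + t - 6)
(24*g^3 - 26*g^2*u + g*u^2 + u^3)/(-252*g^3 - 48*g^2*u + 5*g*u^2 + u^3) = (4*g^2 - 5*g*u + u^2)/(-42*g^2 - g*u + u^2)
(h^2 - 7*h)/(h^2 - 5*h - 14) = h/(h + 2)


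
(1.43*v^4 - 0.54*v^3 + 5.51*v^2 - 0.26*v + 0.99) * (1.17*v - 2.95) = 1.6731*v^5 - 4.8503*v^4 + 8.0397*v^3 - 16.5587*v^2 + 1.9253*v - 2.9205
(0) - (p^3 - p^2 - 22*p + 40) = -p^3 + p^2 + 22*p - 40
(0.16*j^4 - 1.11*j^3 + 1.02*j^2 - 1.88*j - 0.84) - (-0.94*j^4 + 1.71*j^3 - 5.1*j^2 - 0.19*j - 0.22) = 1.1*j^4 - 2.82*j^3 + 6.12*j^2 - 1.69*j - 0.62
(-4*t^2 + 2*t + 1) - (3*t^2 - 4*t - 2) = -7*t^2 + 6*t + 3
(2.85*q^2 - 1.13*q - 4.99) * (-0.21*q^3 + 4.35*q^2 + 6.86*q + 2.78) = -0.5985*q^5 + 12.6348*q^4 + 15.6834*q^3 - 21.5353*q^2 - 37.3728*q - 13.8722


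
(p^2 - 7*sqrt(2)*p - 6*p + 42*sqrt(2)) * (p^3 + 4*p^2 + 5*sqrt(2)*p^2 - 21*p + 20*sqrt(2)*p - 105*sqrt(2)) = p^5 - 2*sqrt(2)*p^4 - 2*p^4 - 115*p^3 + 4*sqrt(2)*p^3 + 90*sqrt(2)*p^2 + 266*p^2 - 252*sqrt(2)*p + 3150*p - 8820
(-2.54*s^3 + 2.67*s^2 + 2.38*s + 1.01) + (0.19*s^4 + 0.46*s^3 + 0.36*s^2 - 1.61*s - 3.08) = 0.19*s^4 - 2.08*s^3 + 3.03*s^2 + 0.77*s - 2.07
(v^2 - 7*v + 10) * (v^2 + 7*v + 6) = v^4 - 33*v^2 + 28*v + 60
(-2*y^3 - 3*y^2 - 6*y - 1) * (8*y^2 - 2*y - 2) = -16*y^5 - 20*y^4 - 38*y^3 + 10*y^2 + 14*y + 2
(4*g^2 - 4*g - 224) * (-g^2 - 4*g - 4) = -4*g^4 - 12*g^3 + 224*g^2 + 912*g + 896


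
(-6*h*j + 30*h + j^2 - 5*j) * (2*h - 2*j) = -12*h^2*j + 60*h^2 + 14*h*j^2 - 70*h*j - 2*j^3 + 10*j^2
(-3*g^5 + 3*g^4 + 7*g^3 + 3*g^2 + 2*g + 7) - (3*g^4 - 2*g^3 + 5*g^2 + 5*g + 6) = -3*g^5 + 9*g^3 - 2*g^2 - 3*g + 1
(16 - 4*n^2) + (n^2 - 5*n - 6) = -3*n^2 - 5*n + 10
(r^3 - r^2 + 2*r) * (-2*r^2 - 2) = -2*r^5 + 2*r^4 - 6*r^3 + 2*r^2 - 4*r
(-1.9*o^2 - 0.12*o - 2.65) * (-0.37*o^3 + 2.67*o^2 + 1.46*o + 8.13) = 0.703*o^5 - 5.0286*o^4 - 2.1139*o^3 - 22.6977*o^2 - 4.8446*o - 21.5445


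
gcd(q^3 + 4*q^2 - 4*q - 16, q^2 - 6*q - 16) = q + 2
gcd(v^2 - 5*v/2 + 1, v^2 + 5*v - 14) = v - 2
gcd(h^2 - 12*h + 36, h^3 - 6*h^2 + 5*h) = 1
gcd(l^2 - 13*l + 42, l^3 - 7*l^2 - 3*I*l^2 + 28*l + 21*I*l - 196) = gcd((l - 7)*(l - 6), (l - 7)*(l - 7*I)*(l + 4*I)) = l - 7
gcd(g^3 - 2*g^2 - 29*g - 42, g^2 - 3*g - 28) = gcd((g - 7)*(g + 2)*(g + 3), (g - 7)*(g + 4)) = g - 7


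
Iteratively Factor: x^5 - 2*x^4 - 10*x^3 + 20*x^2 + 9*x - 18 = (x + 3)*(x^4 - 5*x^3 + 5*x^2 + 5*x - 6) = (x - 3)*(x + 3)*(x^3 - 2*x^2 - x + 2) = (x - 3)*(x + 1)*(x + 3)*(x^2 - 3*x + 2) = (x - 3)*(x - 1)*(x + 1)*(x + 3)*(x - 2)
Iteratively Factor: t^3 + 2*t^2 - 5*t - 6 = (t + 1)*(t^2 + t - 6) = (t - 2)*(t + 1)*(t + 3)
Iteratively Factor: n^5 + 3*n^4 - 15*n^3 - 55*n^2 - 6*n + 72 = (n + 3)*(n^4 - 15*n^2 - 10*n + 24) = (n - 4)*(n + 3)*(n^3 + 4*n^2 + n - 6) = (n - 4)*(n + 2)*(n + 3)*(n^2 + 2*n - 3) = (n - 4)*(n + 2)*(n + 3)^2*(n - 1)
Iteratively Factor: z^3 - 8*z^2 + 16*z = (z)*(z^2 - 8*z + 16) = z*(z - 4)*(z - 4)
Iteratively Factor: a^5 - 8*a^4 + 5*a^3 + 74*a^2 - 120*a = (a - 4)*(a^4 - 4*a^3 - 11*a^2 + 30*a) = (a - 4)*(a - 2)*(a^3 - 2*a^2 - 15*a) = (a - 4)*(a - 2)*(a + 3)*(a^2 - 5*a) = a*(a - 4)*(a - 2)*(a + 3)*(a - 5)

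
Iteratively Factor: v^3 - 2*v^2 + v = (v)*(v^2 - 2*v + 1) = v*(v - 1)*(v - 1)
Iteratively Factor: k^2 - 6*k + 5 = (k - 5)*(k - 1)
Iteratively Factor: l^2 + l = (l + 1)*(l)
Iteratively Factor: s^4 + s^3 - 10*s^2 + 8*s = (s - 2)*(s^3 + 3*s^2 - 4*s) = (s - 2)*(s + 4)*(s^2 - s) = (s - 2)*(s - 1)*(s + 4)*(s)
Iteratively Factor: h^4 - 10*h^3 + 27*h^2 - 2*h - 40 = (h - 5)*(h^3 - 5*h^2 + 2*h + 8) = (h - 5)*(h + 1)*(h^2 - 6*h + 8) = (h - 5)*(h - 4)*(h + 1)*(h - 2)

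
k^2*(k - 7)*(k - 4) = k^4 - 11*k^3 + 28*k^2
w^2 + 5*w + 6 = (w + 2)*(w + 3)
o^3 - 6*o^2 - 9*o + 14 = (o - 7)*(o - 1)*(o + 2)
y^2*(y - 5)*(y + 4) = y^4 - y^3 - 20*y^2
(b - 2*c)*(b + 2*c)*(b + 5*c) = b^3 + 5*b^2*c - 4*b*c^2 - 20*c^3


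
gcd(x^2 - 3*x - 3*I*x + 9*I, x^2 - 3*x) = x - 3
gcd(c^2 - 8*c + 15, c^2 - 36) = 1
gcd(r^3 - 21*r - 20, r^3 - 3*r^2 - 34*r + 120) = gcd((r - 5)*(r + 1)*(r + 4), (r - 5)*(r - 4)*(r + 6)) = r - 5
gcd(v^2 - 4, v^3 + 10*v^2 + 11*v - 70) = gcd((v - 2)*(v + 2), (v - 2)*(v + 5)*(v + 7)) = v - 2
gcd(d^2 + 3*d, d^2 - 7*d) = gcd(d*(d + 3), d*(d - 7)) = d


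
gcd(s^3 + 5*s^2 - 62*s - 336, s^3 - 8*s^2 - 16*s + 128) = s - 8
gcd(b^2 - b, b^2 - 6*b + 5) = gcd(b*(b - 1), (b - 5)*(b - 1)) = b - 1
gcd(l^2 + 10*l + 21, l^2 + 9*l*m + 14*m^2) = 1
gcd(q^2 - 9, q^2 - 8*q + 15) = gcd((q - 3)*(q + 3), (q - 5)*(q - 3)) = q - 3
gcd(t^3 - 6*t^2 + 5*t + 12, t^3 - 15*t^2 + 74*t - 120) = t - 4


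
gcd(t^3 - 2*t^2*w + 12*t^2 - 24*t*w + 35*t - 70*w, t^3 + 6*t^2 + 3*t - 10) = t + 5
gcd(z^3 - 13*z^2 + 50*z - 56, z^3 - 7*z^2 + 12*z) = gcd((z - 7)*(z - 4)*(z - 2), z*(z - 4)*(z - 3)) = z - 4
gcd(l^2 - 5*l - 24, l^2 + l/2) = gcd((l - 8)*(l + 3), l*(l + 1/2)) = 1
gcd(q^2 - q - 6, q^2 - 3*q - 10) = q + 2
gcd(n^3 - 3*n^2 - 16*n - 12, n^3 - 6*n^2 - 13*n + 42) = 1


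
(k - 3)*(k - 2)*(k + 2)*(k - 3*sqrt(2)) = k^4 - 3*sqrt(2)*k^3 - 3*k^3 - 4*k^2 + 9*sqrt(2)*k^2 + 12*k + 12*sqrt(2)*k - 36*sqrt(2)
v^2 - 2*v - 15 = (v - 5)*(v + 3)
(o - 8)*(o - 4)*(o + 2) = o^3 - 10*o^2 + 8*o + 64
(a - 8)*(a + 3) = a^2 - 5*a - 24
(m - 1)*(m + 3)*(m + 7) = m^3 + 9*m^2 + 11*m - 21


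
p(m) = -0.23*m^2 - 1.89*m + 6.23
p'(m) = -0.46*m - 1.89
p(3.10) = -1.84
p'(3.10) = -3.32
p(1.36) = 3.23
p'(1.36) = -2.52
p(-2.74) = 9.68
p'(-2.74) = -0.63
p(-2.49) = 9.51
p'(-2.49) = -0.74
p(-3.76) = 10.08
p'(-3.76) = -0.16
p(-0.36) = 6.88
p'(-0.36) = -1.72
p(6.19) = -14.28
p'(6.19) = -4.74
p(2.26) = 0.78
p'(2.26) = -2.93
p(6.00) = -13.39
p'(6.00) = -4.65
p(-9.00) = 4.61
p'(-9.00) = 2.25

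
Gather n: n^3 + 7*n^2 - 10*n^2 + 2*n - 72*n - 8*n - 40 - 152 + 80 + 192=n^3 - 3*n^2 - 78*n + 80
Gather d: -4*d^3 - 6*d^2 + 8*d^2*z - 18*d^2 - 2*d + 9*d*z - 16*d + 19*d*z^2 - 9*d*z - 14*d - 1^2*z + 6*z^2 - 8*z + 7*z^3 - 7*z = -4*d^3 + d^2*(8*z - 24) + d*(19*z^2 - 32) + 7*z^3 + 6*z^2 - 16*z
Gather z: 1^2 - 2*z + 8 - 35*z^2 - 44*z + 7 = -35*z^2 - 46*z + 16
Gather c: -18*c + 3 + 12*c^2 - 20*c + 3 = 12*c^2 - 38*c + 6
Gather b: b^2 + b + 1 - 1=b^2 + b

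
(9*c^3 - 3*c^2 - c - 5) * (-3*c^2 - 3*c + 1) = -27*c^5 - 18*c^4 + 21*c^3 + 15*c^2 + 14*c - 5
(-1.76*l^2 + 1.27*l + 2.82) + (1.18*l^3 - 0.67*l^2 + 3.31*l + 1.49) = 1.18*l^3 - 2.43*l^2 + 4.58*l + 4.31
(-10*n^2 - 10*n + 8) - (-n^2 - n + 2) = -9*n^2 - 9*n + 6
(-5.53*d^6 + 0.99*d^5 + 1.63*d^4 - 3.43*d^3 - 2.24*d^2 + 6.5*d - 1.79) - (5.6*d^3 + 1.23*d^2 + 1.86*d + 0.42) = -5.53*d^6 + 0.99*d^5 + 1.63*d^4 - 9.03*d^3 - 3.47*d^2 + 4.64*d - 2.21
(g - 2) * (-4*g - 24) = -4*g^2 - 16*g + 48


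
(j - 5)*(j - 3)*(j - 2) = j^3 - 10*j^2 + 31*j - 30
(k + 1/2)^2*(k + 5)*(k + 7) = k^4 + 13*k^3 + 189*k^2/4 + 38*k + 35/4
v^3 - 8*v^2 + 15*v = v*(v - 5)*(v - 3)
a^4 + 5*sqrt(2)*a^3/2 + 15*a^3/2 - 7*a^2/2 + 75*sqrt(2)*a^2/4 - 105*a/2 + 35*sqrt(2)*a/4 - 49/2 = (a + 1/2)*(a + 7)*(a - sqrt(2))*(a + 7*sqrt(2)/2)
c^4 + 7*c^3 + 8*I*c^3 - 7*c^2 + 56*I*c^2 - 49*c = c*(c + 7)*(c + I)*(c + 7*I)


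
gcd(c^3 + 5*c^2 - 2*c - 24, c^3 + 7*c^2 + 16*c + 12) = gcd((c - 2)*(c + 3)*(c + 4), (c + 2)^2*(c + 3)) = c + 3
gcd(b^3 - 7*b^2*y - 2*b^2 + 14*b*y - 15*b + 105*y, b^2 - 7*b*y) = -b + 7*y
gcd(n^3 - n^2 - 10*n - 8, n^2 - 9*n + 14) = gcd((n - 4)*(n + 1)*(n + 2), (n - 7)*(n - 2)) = 1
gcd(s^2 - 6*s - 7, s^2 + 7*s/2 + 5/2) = s + 1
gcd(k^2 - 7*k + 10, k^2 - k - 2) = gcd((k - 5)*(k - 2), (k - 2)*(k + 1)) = k - 2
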